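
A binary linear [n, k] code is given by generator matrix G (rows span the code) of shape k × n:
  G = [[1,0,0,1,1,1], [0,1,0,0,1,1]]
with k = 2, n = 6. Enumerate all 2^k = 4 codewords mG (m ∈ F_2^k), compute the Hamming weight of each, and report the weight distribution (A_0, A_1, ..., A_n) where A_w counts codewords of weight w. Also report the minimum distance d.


Weight distribution: A_0 = 1, A_3 = 2, A_4 = 1. Minimum distance d = 3.

Enumerate all 2^2 = 4 messages m ∈ F_2^2.
For each, compute codeword c = mG in F_2^6, then tally its weight.
  m = 00 → c = 000000, weight = 0.
  m = 10 → c = 100111, weight = 4.
  m = 01 → c = 010011, weight = 3.
  m = 11 → c = 110100, weight = 3.
Tally weights:
  weight 0: 1 codewords.
  weight 3: 2 codewords.
  weight 4: 1 codewords.
Minimum distance d = smallest w > 0 with A_w > 0 = 3.
Sanity: Σ A_w = 4 = 2^2 = 4 ✓.


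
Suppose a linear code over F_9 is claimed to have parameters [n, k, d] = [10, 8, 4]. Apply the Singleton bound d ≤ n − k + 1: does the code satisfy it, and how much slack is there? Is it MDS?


Singleton RHS = n − k + 1 = 3, slack = -1, bound violated (no such code; not MDS).

Singleton bound: d ≤ n − k + 1.
Here n = 10, k = 8, so n − k + 1 = 3.
Given d = 4, check d ≤ 3: NO.
Slack = (n − k + 1) − d = -1.
The slack is negative: d = 4 exceeds n − k + 1 = 3 by 1, so the Singleton bound is violated and no linear [10, 8, 4]_9 code can exist. In particular it is not MDS (MDS requires d = n − k + 1 exactly).
Description: the claimed parameters are [10, 8, 4]_9; such a code would be impossible (violates the Singleton bound).


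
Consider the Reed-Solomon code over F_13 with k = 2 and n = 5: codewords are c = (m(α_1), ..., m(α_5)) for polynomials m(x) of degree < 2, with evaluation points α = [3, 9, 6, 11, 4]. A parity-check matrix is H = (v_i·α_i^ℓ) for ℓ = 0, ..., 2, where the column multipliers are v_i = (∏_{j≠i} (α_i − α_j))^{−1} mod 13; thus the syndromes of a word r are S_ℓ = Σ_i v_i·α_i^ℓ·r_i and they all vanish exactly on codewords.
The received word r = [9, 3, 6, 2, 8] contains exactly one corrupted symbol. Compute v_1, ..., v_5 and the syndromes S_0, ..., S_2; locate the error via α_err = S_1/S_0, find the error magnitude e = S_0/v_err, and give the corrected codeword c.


S = (1, 11, 4), error at position 4, error magnitude e = 1, c = [9, 3, 6, 1, 8].

Step 1: column multipliers v_i = (∏_{j≠i}(α_i − α_j))^{−1} mod 13.
  i = 1 (α = 3): (3−9)(3−6)(3−11)(3−4) = (−6)·(−3)·(−8)·(−1) = 144 ≡ 1, so v_1 = 1^{−1} = 1 (mod 13).
  i = 2 (α = 9): (9−3)(9−6)(9−11)(9−4) = 6·3·(−2)·5 = −180 ≡ 2, so v_2 = 2^{−1} = 7 (mod 13).
  i = 3 (α = 6): (6−3)(6−9)(6−11)(6−4) = 3·(−3)·(−5)·2 = 90 ≡ 12, so v_3 = 12^{−1} = 12 (mod 13).
  i = 4 (α = 11): (11−3)(11−9)(11−6)(11−4) = 8·2·5·7 = 560 ≡ 1, so v_4 = 1^{−1} = 1 (mod 13).
  i = 5 (α = 4): (4−3)(4−9)(4−6)(4−11) = 1·(−5)·(−2)·(−7) = −70 ≡ 8, so v_5 = 8^{−1} = 5 (mod 13).
  v = [1, 7, 12, 1, 5].
Step 2: syndromes of r = [9, 3, 6, 2, 8] (all sums mod 13).
  S_0 = Σ v_i r_i = 1·9 + 7·3 + 12·6 + 1·2 + 5·8 = 144 ≡ 1.
  S_1 = Σ v_i α_i r_i = 1·3·9 + 7·9·3 + 12·6·6 + 1·11·2 + 5·4·8 = 830 ≡ 11.
  α_i^2 mod 13 = [9, 3, 10, 4, 3].
  S_2 = Σ v_i α_i^2 r_i = 1·9·9 + 7·3·3 + 12·10·6 + 1·4·2 + 5·3·8 = 992 ≡ 4.
  S = (1, 11, 4) ≠ 0, so r is not a codeword (an error is present).
Step 3: locate the error. For a single error e at position i, S_ℓ = v_i·e·α_i^ℓ, so α_err = S_1/S_0.
  S_0^{−1} = 1^{−1} = 1 (mod 13), so α_err = 11·1 = 11 ≡ 11 = α_4. Error position i = 4.
  Consistency check: S_2/S_1 = 4·6 = 24 ≡ 11 = α_err ✓ (single-error assumption holds).
Step 4: error magnitude e = S_0/v_4 = S_0·∏_{j≠4}(α_4 − α_j) = 1·1 = 1 ≡ 1 (mod 13).
Step 5: correct position 4: c_4 = r_4 − e = 2 − 1 ≡ 1 (mod 13). Hence c = [9, 3, 6, 1, 8].
  Check: interpolating c through the α_i gives m(x) = 12 + 12·x (degree < 2) with m(α_i) = c_i for every i, so c is indeed a codeword.


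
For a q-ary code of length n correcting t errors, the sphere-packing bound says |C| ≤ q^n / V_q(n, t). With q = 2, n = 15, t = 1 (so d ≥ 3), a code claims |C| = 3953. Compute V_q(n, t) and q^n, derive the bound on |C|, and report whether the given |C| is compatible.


V_q(n, t) = 16, q^n = 32768, Hamming bound = 2048, |C| = 3953 > bound (violated).

Step 1: Compute V_q(n, t) = Σ_{j=0}^1 C(n, j) (q−1)^j.
  j = 0: C(15,0)·(1)^0 = 1·1 = 1.
  j = 1: C(15,1)·(1)^1 = 15·1 = 15.
  V_q(n, t) = 1 + 15 = 16.
Step 2: q^n = 2^15 = 32768.
Step 3: Hamming bound ⌊q^n / V_q(n,t)⌋ = ⌊32768/16⌋ = 2048.
Step 4: Compare |C| = 3953 to 2048: violated.
The claimed |C| lies above the Hamming bound, so no 2-ary code of length 15 with d ≥ 3 can have 3953 codewords.


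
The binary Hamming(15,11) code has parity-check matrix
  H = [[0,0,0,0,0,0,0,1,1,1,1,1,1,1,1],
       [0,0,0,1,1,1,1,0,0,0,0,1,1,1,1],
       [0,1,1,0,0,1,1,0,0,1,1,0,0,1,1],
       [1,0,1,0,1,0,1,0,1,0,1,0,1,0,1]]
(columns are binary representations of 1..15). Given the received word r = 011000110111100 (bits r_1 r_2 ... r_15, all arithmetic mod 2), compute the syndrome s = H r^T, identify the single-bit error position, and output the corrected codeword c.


s = (1, 1, 1, 0)^T, error position = 14, corrected codeword c = 011000110111110

Compute s = H r^T mod 2 one row at a time:
  s_1 = 1 + 0 + 1 + 1 + 1 + 1 + 0 + 0 = 5 ≡ 1 (mod 2).
  s_2 = 0 + 0 + 0 + 1 + 1 + 1 + 0 + 0 = 3 ≡ 1 (mod 2).
  s_3 = 1 + 1 + 0 + 1 + 1 + 1 + 0 + 0 = 5 ≡ 1 (mod 2).
  s_4 = 0 + 1 + 0 + 1 + 0 + 1 + 1 + 0 = 4 ≡ 0 (mod 2).
s = (1, 1, 1, 0)^T — this equals column 14 of H (binary 1110), so error is at position 14.
Correct: flip bit 14 of r = 011000110111100 to get c = 011000110111110.


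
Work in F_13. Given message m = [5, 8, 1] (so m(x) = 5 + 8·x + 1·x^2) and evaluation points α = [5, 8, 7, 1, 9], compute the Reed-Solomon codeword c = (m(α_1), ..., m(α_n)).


c = [5, 3, 6, 1, 2]

Message polynomial: m(x) = 5 + 8·x + 1·x^2 (mod 13).
For each evaluation point α_i, compute m(α_i) mod 13:
  α_1 = 5: Horner steps 1 → 0 → 5, so m(5) = 5.
  α_2 = 8: Horner steps 1 → 3 → 3, so m(8) = 3.
  α_3 = 7: Horner steps 1 → 2 → 6, so m(7) = 6.
  α_4 = 1: Horner steps 1 → 9 → 1, so m(1) = 1.
  α_5 = 9: Horner steps 1 → 4 → 2, so m(9) = 2.
Codeword c = [5, 3, 6, 1, 2] ∈ F_13^5.


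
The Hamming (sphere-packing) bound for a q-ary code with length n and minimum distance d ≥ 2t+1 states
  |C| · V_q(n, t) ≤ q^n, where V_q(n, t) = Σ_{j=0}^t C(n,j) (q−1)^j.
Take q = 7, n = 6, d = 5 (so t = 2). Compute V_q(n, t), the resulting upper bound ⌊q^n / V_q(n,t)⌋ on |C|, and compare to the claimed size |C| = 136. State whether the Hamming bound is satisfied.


V_q(n, t) = 577, q^n = 117649, Hamming bound = 203, |C| = 136 ≤ bound (satisfied).

Step 1: Compute V_q(n, t) = Σ_{j=0}^2 C(n, j) (q−1)^j.
  j = 0: C(6,0)·(6)^0 = 1·1 = 1.
  j = 1: C(6,1)·(6)^1 = 6·6 = 36.
  j = 2: C(6,2)·(6)^2 = 15·36 = 540.
  V_q(n, t) = 1 + 36 + 540 = 577.
Step 2: q^n = 7^6 = 117649.
Step 3: Hamming bound ⌊q^n / V_q(n,t)⌋ = ⌊117649/577⌋ = 203.
Step 4: Compare |C| = 136 to 203: satisfied.
The claimed |C| lies below the Hamming bound.


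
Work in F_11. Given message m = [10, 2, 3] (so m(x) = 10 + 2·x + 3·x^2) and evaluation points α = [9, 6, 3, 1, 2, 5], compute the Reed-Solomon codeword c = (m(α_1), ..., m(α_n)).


c = [7, 9, 10, 4, 4, 7]

Message polynomial: m(x) = 10 + 2·x + 3·x^2 (mod 11).
For each evaluation point α_i, compute m(α_i) mod 11:
  α_1 = 9: Horner steps 3 → 7 → 7, so m(9) = 7.
  α_2 = 6: Horner steps 3 → 9 → 9, so m(6) = 9.
  α_3 = 3: Horner steps 3 → 0 → 10, so m(3) = 10.
  α_4 = 1: Horner steps 3 → 5 → 4, so m(1) = 4.
  α_5 = 2: Horner steps 3 → 8 → 4, so m(2) = 4.
  α_6 = 5: Horner steps 3 → 6 → 7, so m(5) = 7.
Codeword c = [7, 9, 10, 4, 4, 7] ∈ F_11^6.


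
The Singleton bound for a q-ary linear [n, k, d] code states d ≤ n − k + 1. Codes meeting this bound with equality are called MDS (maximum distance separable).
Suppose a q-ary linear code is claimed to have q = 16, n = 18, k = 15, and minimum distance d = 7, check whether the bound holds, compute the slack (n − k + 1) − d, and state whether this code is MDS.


Singleton RHS = n − k + 1 = 4, slack = -3, bound violated (no such code; not MDS).

Singleton bound: d ≤ n − k + 1.
Here n = 18, k = 15, so n − k + 1 = 4.
Given d = 7, check d ≤ 4: NO.
Slack = (n − k + 1) − d = -3.
The slack is negative: d = 7 exceeds n − k + 1 = 4 by 3, so the Singleton bound is violated and no linear [18, 15, 7]_16 code can exist. In particular it is not MDS (MDS requires d = n − k + 1 exactly).
Description: the claimed parameters are [18, 15, 7]_16; such a code would be impossible (violates the Singleton bound).


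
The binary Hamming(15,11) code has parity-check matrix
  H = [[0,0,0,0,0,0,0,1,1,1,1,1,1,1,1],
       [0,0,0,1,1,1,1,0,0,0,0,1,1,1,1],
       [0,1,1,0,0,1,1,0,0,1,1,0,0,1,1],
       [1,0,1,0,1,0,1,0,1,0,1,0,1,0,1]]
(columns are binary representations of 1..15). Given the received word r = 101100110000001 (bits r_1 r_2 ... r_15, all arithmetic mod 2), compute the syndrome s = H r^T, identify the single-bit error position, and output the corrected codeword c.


s = (0, 1, 1, 0)^T, error position = 6, corrected codeword c = 101101110000001

Compute s = H r^T mod 2 one row at a time:
  s_1 = 1 + 0 + 0 + 0 + 0 + 0 + 0 + 1 = 2 ≡ 0 (mod 2).
  s_2 = 1 + 0 + 0 + 1 + 0 + 0 + 0 + 1 = 3 ≡ 1 (mod 2).
  s_3 = 0 + 1 + 0 + 1 + 0 + 0 + 0 + 1 = 3 ≡ 1 (mod 2).
  s_4 = 1 + 1 + 0 + 1 + 0 + 0 + 0 + 1 = 4 ≡ 0 (mod 2).
s = (0, 1, 1, 0)^T — this equals column 6 of H (binary 0110), so error is at position 6.
Correct: flip bit 6 of r = 101100110000001 to get c = 101101110000001.


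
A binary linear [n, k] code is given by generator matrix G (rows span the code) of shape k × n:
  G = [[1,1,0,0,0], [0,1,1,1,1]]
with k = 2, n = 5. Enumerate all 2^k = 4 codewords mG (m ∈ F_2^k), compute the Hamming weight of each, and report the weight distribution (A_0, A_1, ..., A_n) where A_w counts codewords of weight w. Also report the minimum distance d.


Weight distribution: A_0 = 1, A_2 = 1, A_4 = 2. Minimum distance d = 2.

Enumerate all 2^2 = 4 messages m ∈ F_2^2.
For each, compute codeword c = mG in F_2^5, then tally its weight.
  m = 00 → c = 00000, weight = 0.
  m = 10 → c = 11000, weight = 2.
  m = 01 → c = 01111, weight = 4.
  m = 11 → c = 10111, weight = 4.
Tally weights:
  weight 0: 1 codewords.
  weight 2: 1 codewords.
  weight 4: 2 codewords.
Minimum distance d = smallest w > 0 with A_w > 0 = 2.
Sanity: Σ A_w = 4 = 2^2 = 4 ✓.


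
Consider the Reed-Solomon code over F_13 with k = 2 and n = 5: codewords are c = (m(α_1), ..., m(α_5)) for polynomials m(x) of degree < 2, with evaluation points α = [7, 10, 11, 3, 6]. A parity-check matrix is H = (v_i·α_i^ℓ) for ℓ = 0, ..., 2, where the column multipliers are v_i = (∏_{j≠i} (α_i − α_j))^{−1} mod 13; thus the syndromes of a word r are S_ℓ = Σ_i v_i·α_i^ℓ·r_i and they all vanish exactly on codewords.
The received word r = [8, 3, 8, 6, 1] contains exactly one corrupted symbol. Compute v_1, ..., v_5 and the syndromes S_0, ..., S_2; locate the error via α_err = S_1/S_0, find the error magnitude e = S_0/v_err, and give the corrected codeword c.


S = (6, 1, 11), error at position 3, error magnitude e = 11, c = [8, 3, 10, 6, 1].

Step 1: column multipliers v_i = (∏_{j≠i}(α_i − α_j))^{−1} mod 13.
  i = 1 (α = 7): (7−10)(7−11)(7−3)(7−6) = (−3)·(−4)·4·1 = 48 ≡ 9, so v_1 = 9^{−1} = 3 (mod 13).
  i = 2 (α = 10): (10−7)(10−11)(10−3)(10−6) = 3·(−1)·7·4 = −84 ≡ 7, so v_2 = 7^{−1} = 2 (mod 13).
  i = 3 (α = 11): (11−7)(11−10)(11−3)(11−6) = 4·1·8·5 = 160 ≡ 4, so v_3 = 4^{−1} = 10 (mod 13).
  i = 4 (α = 3): (3−7)(3−10)(3−11)(3−6) = (−4)·(−7)·(−8)·(−3) = 672 ≡ 9, so v_4 = 9^{−1} = 3 (mod 13).
  i = 5 (α = 6): (6−7)(6−10)(6−11)(6−3) = (−1)·(−4)·(−5)·3 = −60 ≡ 5, so v_5 = 5^{−1} = 8 (mod 13).
  v = [3, 2, 10, 3, 8].
Step 2: syndromes of r = [8, 3, 8, 6, 1] (all sums mod 13).
  S_0 = Σ v_i r_i = 3·8 + 2·3 + 10·8 + 3·6 + 8·1 = 136 ≡ 6.
  S_1 = Σ v_i α_i r_i = 3·7·8 + 2·10·3 + 10·11·8 + 3·3·6 + 8·6·1 = 1210 ≡ 1.
  α_i^2 mod 13 = [10, 9, 4, 9, 10].
  S_2 = Σ v_i α_i^2 r_i = 3·10·8 + 2·9·3 + 10·4·8 + 3·9·6 + 8·10·1 = 856 ≡ 11.
  S = (6, 1, 11) ≠ 0, so r is not a codeword (an error is present).
Step 3: locate the error. For a single error e at position i, S_ℓ = v_i·e·α_i^ℓ, so α_err = S_1/S_0.
  S_0^{−1} = 6^{−1} = 11 (mod 13), so α_err = 1·11 = 11 ≡ 11 = α_3. Error position i = 3.
  Consistency check: S_2/S_1 = 11·1 = 11 ≡ 11 = α_err ✓ (single-error assumption holds).
Step 4: error magnitude e = S_0/v_3 = S_0·∏_{j≠3}(α_3 − α_j) = 6·4 = 24 ≡ 11 (mod 13).
Step 5: correct position 3: c_3 = r_3 − e = 8 − 11 ≡ 10 (mod 13). Hence c = [8, 3, 10, 6, 1].
  Check: interpolating c through the α_i gives m(x) = 11 + 7·x (degree < 2) with m(α_i) = c_i for every i, so c is indeed a codeword.


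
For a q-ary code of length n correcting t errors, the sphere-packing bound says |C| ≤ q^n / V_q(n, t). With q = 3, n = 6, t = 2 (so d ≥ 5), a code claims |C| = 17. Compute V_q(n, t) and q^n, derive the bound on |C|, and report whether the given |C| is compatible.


V_q(n, t) = 73, q^n = 729, Hamming bound = 9, |C| = 17 > bound (violated).

Step 1: Compute V_q(n, t) = Σ_{j=0}^2 C(n, j) (q−1)^j.
  j = 0: C(6,0)·(2)^0 = 1·1 = 1.
  j = 1: C(6,1)·(2)^1 = 6·2 = 12.
  j = 2: C(6,2)·(2)^2 = 15·4 = 60.
  V_q(n, t) = 1 + 12 + 60 = 73.
Step 2: q^n = 3^6 = 729.
Step 3: Hamming bound ⌊q^n / V_q(n,t)⌋ = ⌊729/73⌋ = 9.
Step 4: Compare |C| = 17 to 9: violated.
The claimed |C| lies above the Hamming bound, so no 3-ary code of length 6 with d ≥ 5 can have 17 codewords.


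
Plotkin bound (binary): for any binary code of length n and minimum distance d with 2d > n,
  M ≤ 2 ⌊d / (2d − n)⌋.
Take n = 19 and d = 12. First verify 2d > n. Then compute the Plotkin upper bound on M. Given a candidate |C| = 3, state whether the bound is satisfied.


Plotkin bound M ≤ 4; given |C| = 3 ≤ bound (satisfied).

Check applicability: 2d = 24, n = 19.
2d − n = 5 > 0, so Plotkin applies.
Compute d/(2d−n) = 12/5 ≈ 2.4000.
⌊d/(2d−n)⌋ = 2.
Plotkin bound: M ≤ 2·2 = 4.
Given |C| = 3, check: satisfied.
This |C| is below the Plotkin bound.


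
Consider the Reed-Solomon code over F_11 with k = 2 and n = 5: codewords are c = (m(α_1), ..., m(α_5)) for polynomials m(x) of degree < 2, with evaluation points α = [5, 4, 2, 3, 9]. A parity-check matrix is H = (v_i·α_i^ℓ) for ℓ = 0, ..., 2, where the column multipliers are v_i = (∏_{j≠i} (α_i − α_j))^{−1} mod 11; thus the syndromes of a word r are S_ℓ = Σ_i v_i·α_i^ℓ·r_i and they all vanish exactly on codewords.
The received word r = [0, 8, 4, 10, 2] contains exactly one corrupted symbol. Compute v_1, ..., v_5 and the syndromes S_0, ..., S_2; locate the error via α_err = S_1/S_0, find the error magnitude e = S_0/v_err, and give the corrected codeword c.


S = (8, 10, 7), error at position 2, error magnitude e = 3, c = [0, 5, 4, 10, 2].

Step 1: column multipliers v_i = (∏_{j≠i}(α_i − α_j))^{−1} mod 11.
  i = 1 (α = 5): (5−4)(5−2)(5−3)(5−9) = 1·3·2·(−4) = −24 ≡ 9, so v_1 = 9^{−1} = 5 (mod 11).
  i = 2 (α = 4): (4−5)(4−2)(4−3)(4−9) = (−1)·2·1·(−5) = 10 ≡ 10, so v_2 = 10^{−1} = 10 (mod 11).
  i = 3 (α = 2): (2−5)(2−4)(2−3)(2−9) = (−3)·(−2)·(−1)·(−7) = 42 ≡ 9, so v_3 = 9^{−1} = 5 (mod 11).
  i = 4 (α = 3): (3−5)(3−4)(3−2)(3−9) = (−2)·(−1)·1·(−6) = −12 ≡ 10, so v_4 = 10^{−1} = 10 (mod 11).
  i = 5 (α = 9): (9−5)(9−4)(9−2)(9−3) = 4·5·7·6 = 840 ≡ 4, so v_5 = 4^{−1} = 3 (mod 11).
  v = [5, 10, 5, 10, 3].
Step 2: syndromes of r = [0, 8, 4, 10, 2] (all sums mod 11).
  S_0 = Σ v_i r_i = 5·0 + 10·8 + 5·4 + 10·10 + 3·2 = 206 ≡ 8.
  S_1 = Σ v_i α_i r_i = 5·5·0 + 10·4·8 + 5·2·4 + 10·3·10 + 3·9·2 = 714 ≡ 10.
  α_i^2 mod 11 = [3, 5, 4, 9, 4].
  S_2 = Σ v_i α_i^2 r_i = 5·3·0 + 10·5·8 + 5·4·4 + 10·9·10 + 3·4·2 = 1404 ≡ 7.
  S = (8, 10, 7) ≠ 0, so r is not a codeword (an error is present).
Step 3: locate the error. For a single error e at position i, S_ℓ = v_i·e·α_i^ℓ, so α_err = S_1/S_0.
  S_0^{−1} = 8^{−1} = 7 (mod 11), so α_err = 10·7 = 70 ≡ 4 = α_2. Error position i = 2.
  Consistency check: S_2/S_1 = 7·10 = 70 ≡ 4 = α_err ✓ (single-error assumption holds).
Step 4: error magnitude e = S_0/v_2 = S_0·∏_{j≠2}(α_2 − α_j) = 8·10 = 80 ≡ 3 (mod 11).
Step 5: correct position 2: c_2 = r_2 − e = 8 − 3 ≡ 5 (mod 11). Hence c = [0, 5, 4, 10, 2].
  Check: interpolating c through the α_i gives m(x) = 3 + 6·x (degree < 2) with m(α_i) = c_i for every i, so c is indeed a codeword.


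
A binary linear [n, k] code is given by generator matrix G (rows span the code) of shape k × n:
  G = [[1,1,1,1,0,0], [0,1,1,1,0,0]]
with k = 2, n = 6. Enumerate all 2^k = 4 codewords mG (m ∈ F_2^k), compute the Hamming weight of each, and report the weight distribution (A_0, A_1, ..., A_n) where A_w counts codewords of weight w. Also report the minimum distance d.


Weight distribution: A_0 = 1, A_1 = 1, A_3 = 1, A_4 = 1. Minimum distance d = 1.

Enumerate all 2^2 = 4 messages m ∈ F_2^2.
For each, compute codeword c = mG in F_2^6, then tally its weight.
  m = 00 → c = 000000, weight = 0.
  m = 10 → c = 111100, weight = 4.
  m = 01 → c = 011100, weight = 3.
  m = 11 → c = 100000, weight = 1.
Tally weights:
  weight 0: 1 codewords.
  weight 1: 1 codewords.
  weight 3: 1 codewords.
  weight 4: 1 codewords.
Minimum distance d = smallest w > 0 with A_w > 0 = 1.
Sanity: Σ A_w = 4 = 2^2 = 4 ✓.


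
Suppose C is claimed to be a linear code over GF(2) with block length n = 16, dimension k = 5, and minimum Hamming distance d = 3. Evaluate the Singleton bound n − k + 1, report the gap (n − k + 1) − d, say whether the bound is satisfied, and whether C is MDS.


Singleton RHS = n − k + 1 = 12, slack = 9, bound satisfied, not MDS.

Singleton bound: d ≤ n − k + 1.
Here n = 16, k = 5, so n − k + 1 = 12.
Given d = 3, check d ≤ 12: YES.
Slack = (n − k + 1) − d = 9.
The code is NOT MDS (slack = 9 > 0).
Description: the claimed parameters are [16, 5, 3]_2; such a code would be non-MDS.


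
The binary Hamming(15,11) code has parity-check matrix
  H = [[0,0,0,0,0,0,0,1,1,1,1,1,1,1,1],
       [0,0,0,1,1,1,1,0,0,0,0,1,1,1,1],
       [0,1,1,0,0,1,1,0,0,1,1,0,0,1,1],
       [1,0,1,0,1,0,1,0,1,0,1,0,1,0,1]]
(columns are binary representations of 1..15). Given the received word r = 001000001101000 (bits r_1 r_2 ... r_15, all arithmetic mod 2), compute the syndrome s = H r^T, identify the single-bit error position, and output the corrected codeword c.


s = (1, 1, 0, 0)^T, error position = 12, corrected codeword c = 001000001100000

Compute s = H r^T mod 2 one row at a time:
  s_1 = 0 + 1 + 1 + 0 + 1 + 0 + 0 + 0 = 3 ≡ 1 (mod 2).
  s_2 = 0 + 0 + 0 + 0 + 1 + 0 + 0 + 0 = 1 ≡ 1 (mod 2).
  s_3 = 0 + 1 + 0 + 0 + 1 + 0 + 0 + 0 = 2 ≡ 0 (mod 2).
  s_4 = 0 + 1 + 0 + 0 + 1 + 0 + 0 + 0 = 2 ≡ 0 (mod 2).
s = (1, 1, 0, 0)^T — this equals column 12 of H (binary 1100), so error is at position 12.
Correct: flip bit 12 of r = 001000001101000 to get c = 001000001100000.


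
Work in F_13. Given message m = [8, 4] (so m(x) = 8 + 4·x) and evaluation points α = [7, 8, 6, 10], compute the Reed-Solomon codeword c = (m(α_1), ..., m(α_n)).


c = [10, 1, 6, 9]

Message polynomial: m(x) = 8 + 4·x (mod 13).
For each evaluation point α_i, compute m(α_i) mod 13:
  α_1 = 7: Horner steps 4 → 10, so m(7) = 10.
  α_2 = 8: Horner steps 4 → 1, so m(8) = 1.
  α_3 = 6: Horner steps 4 → 6, so m(6) = 6.
  α_4 = 10: Horner steps 4 → 9, so m(10) = 9.
Codeword c = [10, 1, 6, 9] ∈ F_13^4.


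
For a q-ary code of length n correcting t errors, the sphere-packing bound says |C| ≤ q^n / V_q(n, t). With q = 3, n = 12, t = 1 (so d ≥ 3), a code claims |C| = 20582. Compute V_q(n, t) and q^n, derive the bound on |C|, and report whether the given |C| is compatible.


V_q(n, t) = 25, q^n = 531441, Hamming bound = 21257, |C| = 20582 ≤ bound (satisfied).

Step 1: Compute V_q(n, t) = Σ_{j=0}^1 C(n, j) (q−1)^j.
  j = 0: C(12,0)·(2)^0 = 1·1 = 1.
  j = 1: C(12,1)·(2)^1 = 12·2 = 24.
  V_q(n, t) = 1 + 24 = 25.
Step 2: q^n = 3^12 = 531441.
Step 3: Hamming bound ⌊q^n / V_q(n,t)⌋ = ⌊531441/25⌋ = 21257.
Step 4: Compare |C| = 20582 to 21257: satisfied.
The claimed |C| lies below the Hamming bound.


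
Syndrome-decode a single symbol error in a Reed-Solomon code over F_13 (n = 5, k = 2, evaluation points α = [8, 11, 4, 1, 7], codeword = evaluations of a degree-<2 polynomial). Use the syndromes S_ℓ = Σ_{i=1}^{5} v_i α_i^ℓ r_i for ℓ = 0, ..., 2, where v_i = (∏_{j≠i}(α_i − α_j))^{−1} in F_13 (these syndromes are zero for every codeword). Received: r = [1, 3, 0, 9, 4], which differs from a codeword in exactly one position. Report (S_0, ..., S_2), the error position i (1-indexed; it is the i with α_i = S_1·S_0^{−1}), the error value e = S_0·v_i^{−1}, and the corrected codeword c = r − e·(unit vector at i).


S = (3, 7, 12), error at position 2, error magnitude e = 11, c = [1, 5, 0, 9, 4].

Step 1: column multipliers v_i = (∏_{j≠i}(α_i − α_j))^{−1} mod 13.
  i = 1 (α = 8): (8−11)(8−4)(8−1)(8−7) = (−3)·4·7·1 = −84 ≡ 7, so v_1 = 7^{−1} = 2 (mod 13).
  i = 2 (α = 11): (11−8)(11−4)(11−1)(11−7) = 3·7·10·4 = 840 ≡ 8, so v_2 = 8^{−1} = 5 (mod 13).
  i = 3 (α = 4): (4−8)(4−11)(4−1)(4−7) = (−4)·(−7)·3·(−3) = −252 ≡ 8, so v_3 = 8^{−1} = 5 (mod 13).
  i = 4 (α = 1): (1−8)(1−11)(1−4)(1−7) = (−7)·(−10)·(−3)·(−6) = 1260 ≡ 12, so v_4 = 12^{−1} = 12 (mod 13).
  i = 5 (α = 7): (7−8)(7−11)(7−4)(7−1) = (−1)·(−4)·3·6 = 72 ≡ 7, so v_5 = 7^{−1} = 2 (mod 13).
  v = [2, 5, 5, 12, 2].
Step 2: syndromes of r = [1, 3, 0, 9, 4] (all sums mod 13).
  S_0 = Σ v_i r_i = 2·1 + 5·3 + 5·0 + 12·9 + 2·4 = 133 ≡ 3.
  S_1 = Σ v_i α_i r_i = 2·8·1 + 5·11·3 + 5·4·0 + 12·1·9 + 2·7·4 = 345 ≡ 7.
  α_i^2 mod 13 = [12, 4, 3, 1, 10].
  S_2 = Σ v_i α_i^2 r_i = 2·12·1 + 5·4·3 + 5·3·0 + 12·1·9 + 2·10·4 = 272 ≡ 12.
  S = (3, 7, 12) ≠ 0, so r is not a codeword (an error is present).
Step 3: locate the error. For a single error e at position i, S_ℓ = v_i·e·α_i^ℓ, so α_err = S_1/S_0.
  S_0^{−1} = 3^{−1} = 9 (mod 13), so α_err = 7·9 = 63 ≡ 11 = α_2. Error position i = 2.
  Consistency check: S_2/S_1 = 12·2 = 24 ≡ 11 = α_err ✓ (single-error assumption holds).
Step 4: error magnitude e = S_0/v_2 = S_0·∏_{j≠2}(α_2 − α_j) = 3·8 = 24 ≡ 11 (mod 13).
Step 5: correct position 2: c_2 = r_2 − e = 3 − 11 ≡ 5 (mod 13). Hence c = [1, 5, 0, 9, 4].
  Check: interpolating c through the α_i gives m(x) = 12 + 10·x (degree < 2) with m(α_i) = c_i for every i, so c is indeed a codeword.


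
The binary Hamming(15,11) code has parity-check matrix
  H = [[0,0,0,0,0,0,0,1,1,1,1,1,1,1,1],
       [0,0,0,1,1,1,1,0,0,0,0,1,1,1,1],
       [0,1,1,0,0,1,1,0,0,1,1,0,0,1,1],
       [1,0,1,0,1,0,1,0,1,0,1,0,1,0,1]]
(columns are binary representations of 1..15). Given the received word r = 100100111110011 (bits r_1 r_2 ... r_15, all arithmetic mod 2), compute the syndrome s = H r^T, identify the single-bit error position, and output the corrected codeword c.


s = (0, 0, 1, 1)^T, error position = 3, corrected codeword c = 101100111110011

Compute s = H r^T mod 2 one row at a time:
  s_1 = 1 + 1 + 1 + 1 + 0 + 0 + 1 + 1 = 6 ≡ 0 (mod 2).
  s_2 = 1 + 0 + 0 + 1 + 0 + 0 + 1 + 1 = 4 ≡ 0 (mod 2).
  s_3 = 0 + 0 + 0 + 1 + 1 + 1 + 1 + 1 = 5 ≡ 1 (mod 2).
  s_4 = 1 + 0 + 0 + 1 + 1 + 1 + 0 + 1 = 5 ≡ 1 (mod 2).
s = (0, 0, 1, 1)^T — this equals column 3 of H (binary 0011), so error is at position 3.
Correct: flip bit 3 of r = 100100111110011 to get c = 101100111110011.


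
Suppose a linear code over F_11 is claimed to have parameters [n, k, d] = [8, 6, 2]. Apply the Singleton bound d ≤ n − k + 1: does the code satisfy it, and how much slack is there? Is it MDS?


Singleton RHS = n − k + 1 = 3, slack = 1, bound satisfied, not MDS.

Singleton bound: d ≤ n − k + 1.
Here n = 8, k = 6, so n − k + 1 = 3.
Given d = 2, check d ≤ 3: YES.
Slack = (n − k + 1) − d = 1.
The code is NOT MDS (slack = 1 > 0).
Description: the claimed parameters are [8, 6, 2]_11; such a code would be non-MDS.


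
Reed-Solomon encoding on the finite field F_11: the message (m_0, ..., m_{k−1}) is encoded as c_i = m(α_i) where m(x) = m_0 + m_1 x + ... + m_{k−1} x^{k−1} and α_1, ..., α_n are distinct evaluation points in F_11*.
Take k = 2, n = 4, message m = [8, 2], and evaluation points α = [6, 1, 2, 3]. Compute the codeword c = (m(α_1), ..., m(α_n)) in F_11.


c = [9, 10, 1, 3]

Message polynomial: m(x) = 8 + 2·x (mod 11).
For each evaluation point α_i, compute m(α_i) mod 11:
  α_1 = 6: Horner steps 2 → 9, so m(6) = 9.
  α_2 = 1: Horner steps 2 → 10, so m(1) = 10.
  α_3 = 2: Horner steps 2 → 1, so m(2) = 1.
  α_4 = 3: Horner steps 2 → 3, so m(3) = 3.
Codeword c = [9, 10, 1, 3] ∈ F_11^4.


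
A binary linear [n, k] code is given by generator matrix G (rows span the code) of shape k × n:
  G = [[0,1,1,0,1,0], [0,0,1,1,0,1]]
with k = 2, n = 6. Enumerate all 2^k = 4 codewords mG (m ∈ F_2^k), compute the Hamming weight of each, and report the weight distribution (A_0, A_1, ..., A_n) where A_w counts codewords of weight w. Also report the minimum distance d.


Weight distribution: A_0 = 1, A_3 = 2, A_4 = 1. Minimum distance d = 3.

Enumerate all 2^2 = 4 messages m ∈ F_2^2.
For each, compute codeword c = mG in F_2^6, then tally its weight.
  m = 00 → c = 000000, weight = 0.
  m = 10 → c = 011010, weight = 3.
  m = 01 → c = 001101, weight = 3.
  m = 11 → c = 010111, weight = 4.
Tally weights:
  weight 0: 1 codewords.
  weight 3: 2 codewords.
  weight 4: 1 codewords.
Minimum distance d = smallest w > 0 with A_w > 0 = 3.
Sanity: Σ A_w = 4 = 2^2 = 4 ✓.


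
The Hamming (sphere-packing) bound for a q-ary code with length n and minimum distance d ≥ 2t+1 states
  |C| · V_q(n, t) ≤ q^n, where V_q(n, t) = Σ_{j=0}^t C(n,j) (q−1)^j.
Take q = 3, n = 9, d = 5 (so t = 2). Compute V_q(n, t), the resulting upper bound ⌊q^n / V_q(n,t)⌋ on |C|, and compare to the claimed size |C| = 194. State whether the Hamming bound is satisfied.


V_q(n, t) = 163, q^n = 19683, Hamming bound = 120, |C| = 194 > bound (violated).

Step 1: Compute V_q(n, t) = Σ_{j=0}^2 C(n, j) (q−1)^j.
  j = 0: C(9,0)·(2)^0 = 1·1 = 1.
  j = 1: C(9,1)·(2)^1 = 9·2 = 18.
  j = 2: C(9,2)·(2)^2 = 36·4 = 144.
  V_q(n, t) = 1 + 18 + 144 = 163.
Step 2: q^n = 3^9 = 19683.
Step 3: Hamming bound ⌊q^n / V_q(n,t)⌋ = ⌊19683/163⌋ = 120.
Step 4: Compare |C| = 194 to 120: violated.
The claimed |C| lies above the Hamming bound, so no 3-ary code of length 9 with d ≥ 5 can have 194 codewords.


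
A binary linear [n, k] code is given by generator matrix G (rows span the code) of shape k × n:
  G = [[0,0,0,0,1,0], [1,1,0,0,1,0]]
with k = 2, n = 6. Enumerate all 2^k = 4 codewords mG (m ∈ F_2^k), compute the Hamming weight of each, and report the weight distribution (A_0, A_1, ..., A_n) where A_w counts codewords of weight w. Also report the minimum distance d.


Weight distribution: A_0 = 1, A_1 = 1, A_2 = 1, A_3 = 1. Minimum distance d = 1.

Enumerate all 2^2 = 4 messages m ∈ F_2^2.
For each, compute codeword c = mG in F_2^6, then tally its weight.
  m = 00 → c = 000000, weight = 0.
  m = 10 → c = 000010, weight = 1.
  m = 01 → c = 110010, weight = 3.
  m = 11 → c = 110000, weight = 2.
Tally weights:
  weight 0: 1 codewords.
  weight 1: 1 codewords.
  weight 2: 1 codewords.
  weight 3: 1 codewords.
Minimum distance d = smallest w > 0 with A_w > 0 = 1.
Sanity: Σ A_w = 4 = 2^2 = 4 ✓.


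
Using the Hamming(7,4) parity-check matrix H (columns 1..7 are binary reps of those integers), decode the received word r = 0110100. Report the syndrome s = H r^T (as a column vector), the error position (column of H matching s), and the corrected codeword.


s = (1, 0, 0)^T, error position = 4, corrected codeword c = 0111100

Compute s = H r^T mod 2 one row at a time:
  s_1 = 0 + 1 + 0 + 0 = 1 ≡ 1 (mod 2).
  s_2 = 1 + 1 + 0 + 0 = 2 ≡ 0 (mod 2).
  s_3 = 0 + 1 + 1 + 0 = 2 ≡ 0 (mod 2).
s = (1, 0, 0)^T — this equals column 4 of H (binary 100), so error is at position 4.
Correct: flip bit 4 of r = 0110100 to get c = 0111100.


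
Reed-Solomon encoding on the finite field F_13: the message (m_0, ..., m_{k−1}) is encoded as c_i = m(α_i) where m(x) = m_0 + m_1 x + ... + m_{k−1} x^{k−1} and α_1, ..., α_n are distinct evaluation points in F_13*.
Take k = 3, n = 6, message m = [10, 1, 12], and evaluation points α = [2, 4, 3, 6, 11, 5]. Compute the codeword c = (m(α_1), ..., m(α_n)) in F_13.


c = [8, 11, 4, 6, 4, 3]

Message polynomial: m(x) = 10 + 1·x + 12·x^2 (mod 13).
For each evaluation point α_i, compute m(α_i) mod 13:
  α_1 = 2: Horner steps 12 → 12 → 8, so m(2) = 8.
  α_2 = 4: Horner steps 12 → 10 → 11, so m(4) = 11.
  α_3 = 3: Horner steps 12 → 11 → 4, so m(3) = 4.
  α_4 = 6: Horner steps 12 → 8 → 6, so m(6) = 6.
  α_5 = 11: Horner steps 12 → 3 → 4, so m(11) = 4.
  α_6 = 5: Horner steps 12 → 9 → 3, so m(5) = 3.
Codeword c = [8, 11, 4, 6, 4, 3] ∈ F_13^6.


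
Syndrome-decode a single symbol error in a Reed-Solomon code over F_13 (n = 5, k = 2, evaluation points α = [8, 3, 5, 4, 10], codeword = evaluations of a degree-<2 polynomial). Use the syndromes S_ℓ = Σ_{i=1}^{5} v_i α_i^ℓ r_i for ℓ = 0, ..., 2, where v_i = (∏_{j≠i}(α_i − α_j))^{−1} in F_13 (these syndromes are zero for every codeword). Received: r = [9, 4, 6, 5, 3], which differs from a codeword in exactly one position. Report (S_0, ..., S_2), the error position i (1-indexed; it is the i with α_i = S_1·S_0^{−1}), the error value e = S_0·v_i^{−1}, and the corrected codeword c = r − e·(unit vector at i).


S = (11, 6, 8), error at position 5, error magnitude e = 5, c = [9, 4, 6, 5, 11].

Step 1: column multipliers v_i = (∏_{j≠i}(α_i − α_j))^{−1} mod 13.
  i = 1 (α = 8): (8−3)(8−5)(8−4)(8−10) = 5·3·4·(−2) = −120 ≡ 10, so v_1 = 10^{−1} = 4 (mod 13).
  i = 2 (α = 3): (3−8)(3−5)(3−4)(3−10) = (−5)·(−2)·(−1)·(−7) = 70 ≡ 5, so v_2 = 5^{−1} = 8 (mod 13).
  i = 3 (α = 5): (5−8)(5−3)(5−4)(5−10) = (−3)·2·1·(−5) = 30 ≡ 4, so v_3 = 4^{−1} = 10 (mod 13).
  i = 4 (α = 4): (4−8)(4−3)(4−5)(4−10) = (−4)·1·(−1)·(−6) = −24 ≡ 2, so v_4 = 2^{−1} = 7 (mod 13).
  i = 5 (α = 10): (10−8)(10−3)(10−5)(10−4) = 2·7·5·6 = 420 ≡ 4, so v_5 = 4^{−1} = 10 (mod 13).
  v = [4, 8, 10, 7, 10].
Step 2: syndromes of r = [9, 4, 6, 5, 3] (all sums mod 13).
  S_0 = Σ v_i r_i = 4·9 + 8·4 + 10·6 + 7·5 + 10·3 = 193 ≡ 11.
  S_1 = Σ v_i α_i r_i = 4·8·9 + 8·3·4 + 10·5·6 + 7·4·5 + 10·10·3 = 1124 ≡ 6.
  α_i^2 mod 13 = [12, 9, 12, 3, 9].
  S_2 = Σ v_i α_i^2 r_i = 4·12·9 + 8·9·4 + 10·12·6 + 7·3·5 + 10·9·3 = 1815 ≡ 8.
  S = (11, 6, 8) ≠ 0, so r is not a codeword (an error is present).
Step 3: locate the error. For a single error e at position i, S_ℓ = v_i·e·α_i^ℓ, so α_err = S_1/S_0.
  S_0^{−1} = 11^{−1} = 6 (mod 13), so α_err = 6·6 = 36 ≡ 10 = α_5. Error position i = 5.
  Consistency check: S_2/S_1 = 8·11 = 88 ≡ 10 = α_err ✓ (single-error assumption holds).
Step 4: error magnitude e = S_0/v_5 = S_0·∏_{j≠5}(α_5 − α_j) = 11·4 = 44 ≡ 5 (mod 13).
Step 5: correct position 5: c_5 = r_5 − e = 3 − 5 ≡ 11 (mod 13). Hence c = [9, 4, 6, 5, 11].
  Check: interpolating c through the α_i gives m(x) = 1 + 1·x (degree < 2) with m(α_i) = c_i for every i, so c is indeed a codeword.


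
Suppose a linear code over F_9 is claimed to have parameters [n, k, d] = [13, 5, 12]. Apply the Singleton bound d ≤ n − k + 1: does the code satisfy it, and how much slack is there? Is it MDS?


Singleton RHS = n − k + 1 = 9, slack = -3, bound violated (no such code; not MDS).

Singleton bound: d ≤ n − k + 1.
Here n = 13, k = 5, so n − k + 1 = 9.
Given d = 12, check d ≤ 9: NO.
Slack = (n − k + 1) − d = -3.
The slack is negative: d = 12 exceeds n − k + 1 = 9 by 3, so the Singleton bound is violated and no linear [13, 5, 12]_9 code can exist. In particular it is not MDS (MDS requires d = n − k + 1 exactly).
Description: the claimed parameters are [13, 5, 12]_9; such a code would be impossible (violates the Singleton bound).


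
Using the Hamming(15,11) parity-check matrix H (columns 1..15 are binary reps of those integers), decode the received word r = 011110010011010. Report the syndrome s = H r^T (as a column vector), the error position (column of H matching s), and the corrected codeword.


s = (0, 0, 0, 1)^T, error position = 1, corrected codeword c = 111110010011010

Compute s = H r^T mod 2 one row at a time:
  s_1 = 1 + 0 + 0 + 1 + 1 + 0 + 1 + 0 = 4 ≡ 0 (mod 2).
  s_2 = 1 + 1 + 0 + 0 + 1 + 0 + 1 + 0 = 4 ≡ 0 (mod 2).
  s_3 = 1 + 1 + 0 + 0 + 0 + 1 + 1 + 0 = 4 ≡ 0 (mod 2).
  s_4 = 0 + 1 + 1 + 0 + 0 + 1 + 0 + 0 = 3 ≡ 1 (mod 2).
s = (0, 0, 0, 1)^T — this equals column 1 of H (binary 0001), so error is at position 1.
Correct: flip bit 1 of r = 011110010011010 to get c = 111110010011010.


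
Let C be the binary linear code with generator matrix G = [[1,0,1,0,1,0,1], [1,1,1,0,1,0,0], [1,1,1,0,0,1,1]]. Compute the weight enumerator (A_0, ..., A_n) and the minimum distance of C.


Weight distribution: A_0 = 1, A_2 = 1, A_3 = 3, A_4 = 2, A_5 = 1. Minimum distance d = 2.

Enumerate all 2^3 = 8 messages m ∈ F_2^3.
For each, compute codeword c = mG in F_2^7, then tally its weight.
  m = 000 → c = 0000000, weight = 0.
  m = 100 → c = 1010101, weight = 4.
  m = 010 → c = 1110100, weight = 4.
  m = 110 → c = 0100001, weight = 2.
  m = 001 → c = 1110011, weight = 5.
  m = 101 → c = 0100110, weight = 3.
  m = 011 → c = 0000111, weight = 3.
  m = 111 → c = 1010010, weight = 3.
Tally weights:
  weight 0: 1 codewords.
  weight 2: 1 codewords.
  weight 3: 3 codewords.
  weight 4: 2 codewords.
  weight 5: 1 codewords.
Minimum distance d = smallest w > 0 with A_w > 0 = 2.
Sanity: Σ A_w = 8 = 2^3 = 8 ✓.


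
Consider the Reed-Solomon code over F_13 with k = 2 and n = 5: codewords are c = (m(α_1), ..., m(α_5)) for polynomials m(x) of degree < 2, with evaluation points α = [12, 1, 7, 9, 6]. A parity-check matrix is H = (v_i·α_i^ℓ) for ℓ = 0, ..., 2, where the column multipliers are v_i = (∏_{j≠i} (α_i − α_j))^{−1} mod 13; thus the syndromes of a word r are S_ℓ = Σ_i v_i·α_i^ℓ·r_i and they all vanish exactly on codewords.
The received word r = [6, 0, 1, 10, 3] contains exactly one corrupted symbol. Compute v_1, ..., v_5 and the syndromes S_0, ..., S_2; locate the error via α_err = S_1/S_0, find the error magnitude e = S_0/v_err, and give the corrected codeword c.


S = (1, 12, 1), error at position 1, error magnitude e = 2, c = [4, 0, 1, 10, 3].

Step 1: column multipliers v_i = (∏_{j≠i}(α_i − α_j))^{−1} mod 13.
  i = 1 (α = 12): (12−1)(12−7)(12−9)(12−6) = 11·5·3·6 = 990 ≡ 2, so v_1 = 2^{−1} = 7 (mod 13).
  i = 2 (α = 1): (1−12)(1−7)(1−9)(1−6) = (−11)·(−6)·(−8)·(−5) = 2640 ≡ 1, so v_2 = 1^{−1} = 1 (mod 13).
  i = 3 (α = 7): (7−12)(7−1)(7−9)(7−6) = (−5)·6·(−2)·1 = 60 ≡ 8, so v_3 = 8^{−1} = 5 (mod 13).
  i = 4 (α = 9): (9−12)(9−1)(9−7)(9−6) = (−3)·8·2·3 = −144 ≡ 12, so v_4 = 12^{−1} = 12 (mod 13).
  i = 5 (α = 6): (6−12)(6−1)(6−7)(6−9) = (−6)·5·(−1)·(−3) = −90 ≡ 1, so v_5 = 1^{−1} = 1 (mod 13).
  v = [7, 1, 5, 12, 1].
Step 2: syndromes of r = [6, 0, 1, 10, 3] (all sums mod 13).
  S_0 = Σ v_i r_i = 7·6 + 1·0 + 5·1 + 12·10 + 1·3 = 170 ≡ 1.
  S_1 = Σ v_i α_i r_i = 7·12·6 + 1·1·0 + 5·7·1 + 12·9·10 + 1·6·3 = 1637 ≡ 12.
  α_i^2 mod 13 = [1, 1, 10, 3, 10].
  S_2 = Σ v_i α_i^2 r_i = 7·1·6 + 1·1·0 + 5·10·1 + 12·3·10 + 1·10·3 = 482 ≡ 1.
  S = (1, 12, 1) ≠ 0, so r is not a codeword (an error is present).
Step 3: locate the error. For a single error e at position i, S_ℓ = v_i·e·α_i^ℓ, so α_err = S_1/S_0.
  S_0^{−1} = 1^{−1} = 1 (mod 13), so α_err = 12·1 = 12 ≡ 12 = α_1. Error position i = 1.
  Consistency check: S_2/S_1 = 1·12 = 12 ≡ 12 = α_err ✓ (single-error assumption holds).
Step 4: error magnitude e = S_0/v_1 = S_0·∏_{j≠1}(α_1 − α_j) = 1·2 = 2 ≡ 2 (mod 13).
Step 5: correct position 1: c_1 = r_1 − e = 6 − 2 ≡ 4 (mod 13). Hence c = [4, 0, 1, 10, 3].
  Check: interpolating c through the α_i gives m(x) = 2 + 11·x (degree < 2) with m(α_i) = c_i for every i, so c is indeed a codeword.


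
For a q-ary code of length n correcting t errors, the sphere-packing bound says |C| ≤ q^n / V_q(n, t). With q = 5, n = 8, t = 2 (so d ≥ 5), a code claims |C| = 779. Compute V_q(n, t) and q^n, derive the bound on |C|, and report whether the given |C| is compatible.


V_q(n, t) = 481, q^n = 390625, Hamming bound = 812, |C| = 779 ≤ bound (satisfied).

Step 1: Compute V_q(n, t) = Σ_{j=0}^2 C(n, j) (q−1)^j.
  j = 0: C(8,0)·(4)^0 = 1·1 = 1.
  j = 1: C(8,1)·(4)^1 = 8·4 = 32.
  j = 2: C(8,2)·(4)^2 = 28·16 = 448.
  V_q(n, t) = 1 + 32 + 448 = 481.
Step 2: q^n = 5^8 = 390625.
Step 3: Hamming bound ⌊q^n / V_q(n,t)⌋ = ⌊390625/481⌋ = 812.
Step 4: Compare |C| = 779 to 812: satisfied.
The claimed |C| lies below the Hamming bound.


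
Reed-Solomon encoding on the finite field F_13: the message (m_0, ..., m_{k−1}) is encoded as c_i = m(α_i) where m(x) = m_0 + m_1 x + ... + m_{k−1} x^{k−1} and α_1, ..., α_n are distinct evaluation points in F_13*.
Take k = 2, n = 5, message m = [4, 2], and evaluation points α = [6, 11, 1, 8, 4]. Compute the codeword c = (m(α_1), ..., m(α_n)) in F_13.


c = [3, 0, 6, 7, 12]

Message polynomial: m(x) = 4 + 2·x (mod 13).
For each evaluation point α_i, compute m(α_i) mod 13:
  α_1 = 6: Horner steps 2 → 3, so m(6) = 3.
  α_2 = 11: Horner steps 2 → 0, so m(11) = 0.
  α_3 = 1: Horner steps 2 → 6, so m(1) = 6.
  α_4 = 8: Horner steps 2 → 7, so m(8) = 7.
  α_5 = 4: Horner steps 2 → 12, so m(4) = 12.
Codeword c = [3, 0, 6, 7, 12] ∈ F_13^5.


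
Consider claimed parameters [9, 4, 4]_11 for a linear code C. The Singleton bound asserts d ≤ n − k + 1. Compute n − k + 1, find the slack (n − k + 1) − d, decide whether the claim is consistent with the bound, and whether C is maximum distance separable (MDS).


Singleton RHS = n − k + 1 = 6, slack = 2, bound satisfied, not MDS.

Singleton bound: d ≤ n − k + 1.
Here n = 9, k = 4, so n − k + 1 = 6.
Given d = 4, check d ≤ 6: YES.
Slack = (n − k + 1) − d = 2.
The code is NOT MDS (slack = 2 > 0).
Description: the claimed parameters are [9, 4, 4]_11; such a code would be non-MDS.


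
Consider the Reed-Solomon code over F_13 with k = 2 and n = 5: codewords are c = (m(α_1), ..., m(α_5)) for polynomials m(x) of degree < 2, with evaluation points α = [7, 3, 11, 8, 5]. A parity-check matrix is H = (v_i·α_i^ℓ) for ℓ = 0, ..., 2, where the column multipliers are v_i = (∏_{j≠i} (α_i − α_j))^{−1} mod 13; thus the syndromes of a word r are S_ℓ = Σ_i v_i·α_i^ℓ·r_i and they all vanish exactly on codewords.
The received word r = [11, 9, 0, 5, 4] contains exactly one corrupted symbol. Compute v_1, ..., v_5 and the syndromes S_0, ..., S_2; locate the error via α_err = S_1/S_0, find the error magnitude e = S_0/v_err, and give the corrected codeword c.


S = (12, 8, 1), error at position 5, error magnitude e = 7, c = [11, 9, 0, 5, 10].

Step 1: column multipliers v_i = (∏_{j≠i}(α_i − α_j))^{−1} mod 13.
  i = 1 (α = 7): (7−3)(7−11)(7−8)(7−5) = 4·(−4)·(−1)·2 = 32 ≡ 6, so v_1 = 6^{−1} = 11 (mod 13).
  i = 2 (α = 3): (3−7)(3−11)(3−8)(3−5) = (−4)·(−8)·(−5)·(−2) = 320 ≡ 8, so v_2 = 8^{−1} = 5 (mod 13).
  i = 3 (α = 11): (11−7)(11−3)(11−8)(11−5) = 4·8·3·6 = 576 ≡ 4, so v_3 = 4^{−1} = 10 (mod 13).
  i = 4 (α = 8): (8−7)(8−3)(8−11)(8−5) = 1·5·(−3)·3 = −45 ≡ 7, so v_4 = 7^{−1} = 2 (mod 13).
  i = 5 (α = 5): (5−7)(5−3)(5−11)(5−8) = (−2)·2·(−6)·(−3) = −72 ≡ 6, so v_5 = 6^{−1} = 11 (mod 13).
  v = [11, 5, 10, 2, 11].
Step 2: syndromes of r = [11, 9, 0, 5, 4] (all sums mod 13).
  S_0 = Σ v_i r_i = 11·11 + 5·9 + 10·0 + 2·5 + 11·4 = 220 ≡ 12.
  S_1 = Σ v_i α_i r_i = 11·7·11 + 5·3·9 + 10·11·0 + 2·8·5 + 11·5·4 = 1282 ≡ 8.
  α_i^2 mod 13 = [10, 9, 4, 12, 12].
  S_2 = Σ v_i α_i^2 r_i = 11·10·11 + 5·9·9 + 10·4·0 + 2·12·5 + 11·12·4 = 2263 ≡ 1.
  S = (12, 8, 1) ≠ 0, so r is not a codeword (an error is present).
Step 3: locate the error. For a single error e at position i, S_ℓ = v_i·e·α_i^ℓ, so α_err = S_1/S_0.
  S_0^{−1} = 12^{−1} = 12 (mod 13), so α_err = 8·12 = 96 ≡ 5 = α_5. Error position i = 5.
  Consistency check: S_2/S_1 = 1·5 = 5 ≡ 5 = α_err ✓ (single-error assumption holds).
Step 4: error magnitude e = S_0/v_5 = S_0·∏_{j≠5}(α_5 − α_j) = 12·6 = 72 ≡ 7 (mod 13).
Step 5: correct position 5: c_5 = r_5 − e = 4 − 7 ≡ 10 (mod 13). Hence c = [11, 9, 0, 5, 10].
  Check: interpolating c through the α_i gives m(x) = 1 + 7·x (degree < 2) with m(α_i) = c_i for every i, so c is indeed a codeword.
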